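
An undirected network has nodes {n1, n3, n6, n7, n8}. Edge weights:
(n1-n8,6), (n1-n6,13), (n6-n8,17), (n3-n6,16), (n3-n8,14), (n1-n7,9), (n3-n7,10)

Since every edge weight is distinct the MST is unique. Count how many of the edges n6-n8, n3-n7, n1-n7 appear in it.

2

Kruskal: consider edges lightest-first.
n1-n8 (6): add. Components now {n7} {n1,n8} {n6} {n3}
n1-n7 (9): add. Components now {n1,n7,n8} {n6} {n3}
n3-n7 (10): add. Components now {n1,n3,n7,n8} {n6}
n1-n6 (13): add. Components now {n1,n3,n6,n7,n8}
MST edge set: {n1-n8, n1-n7, n3-n7, n1-n6}.
Of the listed edges, {n3-n7, n1-n7} are in the MST → 2.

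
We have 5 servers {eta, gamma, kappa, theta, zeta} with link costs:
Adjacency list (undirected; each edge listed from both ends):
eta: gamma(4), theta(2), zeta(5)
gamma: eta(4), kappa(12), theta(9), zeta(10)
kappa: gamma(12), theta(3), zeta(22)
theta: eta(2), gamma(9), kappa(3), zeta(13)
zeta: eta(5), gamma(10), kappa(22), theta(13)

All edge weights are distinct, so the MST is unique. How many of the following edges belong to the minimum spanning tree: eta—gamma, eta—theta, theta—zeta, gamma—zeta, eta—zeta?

Sort edges by weight, then run Kruskal:
eta—theta (2): add. Components now {gamma} {kappa} {eta,theta} {zeta}
kappa—theta (3): add. Components now {gamma} {eta,kappa,theta} {zeta}
eta—gamma (4): add. Components now {eta,gamma,kappa,theta} {zeta}
eta—zeta (5): add. Components now {eta,gamma,kappa,theta,zeta}
MST edge set: {eta—theta, kappa—theta, eta—gamma, eta—zeta}.
Of the listed edges, {eta—gamma, eta—theta, eta—zeta} are in the MST → 3.

3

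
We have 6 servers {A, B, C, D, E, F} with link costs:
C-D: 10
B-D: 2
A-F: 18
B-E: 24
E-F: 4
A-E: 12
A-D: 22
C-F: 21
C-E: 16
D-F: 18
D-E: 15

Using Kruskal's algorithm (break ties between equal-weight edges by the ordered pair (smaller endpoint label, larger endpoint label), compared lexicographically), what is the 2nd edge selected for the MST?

Kruskal: consider edges lightest-first.
B-D (2): add — endpoints in different components.
E-F (4): add — endpoints in different components.
C-D (10): add — endpoints in different components.
A-E (12): add — endpoints in different components.
D-E (15): add — endpoints in different components.
The 2nd edge added is E-F.

E-F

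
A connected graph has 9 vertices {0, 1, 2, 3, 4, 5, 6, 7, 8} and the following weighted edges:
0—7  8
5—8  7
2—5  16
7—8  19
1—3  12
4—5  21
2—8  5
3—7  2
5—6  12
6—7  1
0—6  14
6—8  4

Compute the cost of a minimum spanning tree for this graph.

60

Sort edges by weight, then run Kruskal:
6—7 (1): add — endpoints in different components.
3—7 (2): add — endpoints in different components.
6—8 (4): add — endpoints in different components.
2—8 (5): add — endpoints in different components.
5—8 (7): add — endpoints in different components.
0—7 (8): add — endpoints in different components.
1—3 (12): add — endpoints in different components.
5—6 (12): skip — 5 and 6 already connected.
0—6 (14): skip — 0 and 6 already connected.
2—5 (16): skip — 2 and 5 already connected.
7—8 (19): skip — 7 and 8 already connected.
4—5 (21): add — endpoints in different components.
MST edges: 6—7, 3—7, 6—8, 2—8, 5—8, 0—7, 1—3, 4—5; total weight 1+2+4+5+7+8+12+21 = 60.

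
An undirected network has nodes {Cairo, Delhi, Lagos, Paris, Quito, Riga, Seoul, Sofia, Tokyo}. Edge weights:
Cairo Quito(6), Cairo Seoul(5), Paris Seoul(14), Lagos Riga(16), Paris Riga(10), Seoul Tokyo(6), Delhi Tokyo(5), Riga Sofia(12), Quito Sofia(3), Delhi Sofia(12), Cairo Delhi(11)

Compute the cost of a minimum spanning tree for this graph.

Prim, starting at Delhi.
Step 1: frontier [Delhi Tokyo 5, Cairo Delhi 11, Delhi Sofia 12] → take Delhi Tokyo (5); add Tokyo.
Step 2: frontier [Cairo Delhi 11, Delhi Sofia 12, Seoul Tokyo 6] → take Seoul Tokyo (6); add Seoul.
Step 3: frontier [Cairo Delhi 11, Delhi Sofia 12, Cairo Seoul 5, Paris Seoul 14] → take Cairo Seoul (5); add Cairo.
Step 4: frontier [Cairo Quito 6, Delhi Sofia 12, Paris Seoul 14] → take Cairo Quito (6); add Quito.
Step 5: frontier [Delhi Sofia 12, Quito Sofia 3, Paris Seoul 14] → take Quito Sofia (3); add Sofia.
Step 6: frontier [Paris Seoul 14, Riga Sofia 12] → take Riga Sofia (12); add Riga.
Step 7: frontier [Paris Riga 10, Lagos Riga 16, Paris Seoul 14] → take Paris Riga (10); add Paris.
Step 8: frontier [Lagos Riga 16] → take Lagos Riga (16); add Lagos.
MST edges: Delhi Tokyo, Seoul Tokyo, Cairo Seoul, Cairo Quito, Quito Sofia, Riga Sofia, Paris Riga, Lagos Riga; total weight 5+6+5+6+3+12+10+16 = 63.

63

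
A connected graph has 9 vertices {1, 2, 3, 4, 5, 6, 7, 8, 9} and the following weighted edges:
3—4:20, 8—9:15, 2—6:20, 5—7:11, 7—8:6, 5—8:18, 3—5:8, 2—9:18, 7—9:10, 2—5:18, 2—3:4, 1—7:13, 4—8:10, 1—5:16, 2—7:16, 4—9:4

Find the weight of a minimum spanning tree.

Prim, starting at 4.
Step 1: cheapest edge leaving the tree is 4—9 (4); add 9.
Step 2: cheapest edge leaving the tree is 7—9 (10); add 7.
Step 3: cheapest edge leaving the tree is 7—8 (6); add 8.
Step 4: cheapest edge leaving the tree is 5—7 (11); add 5.
Step 5: cheapest edge leaving the tree is 3—5 (8); add 3.
Step 6: cheapest edge leaving the tree is 2—3 (4); add 2.
Step 7: cheapest edge leaving the tree is 1—7 (13); add 1.
Step 8: cheapest edge leaving the tree is 2—6 (20); add 6.
MST edges: 4—9, 7—9, 7—8, 5—7, 3—5, 2—3, 1—7, 2—6; total weight 4+10+6+11+8+4+13+20 = 76.

76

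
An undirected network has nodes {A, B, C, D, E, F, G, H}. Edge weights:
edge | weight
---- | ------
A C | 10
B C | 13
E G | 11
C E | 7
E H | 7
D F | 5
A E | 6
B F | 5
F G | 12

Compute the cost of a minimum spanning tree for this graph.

53

Kruskal: consider edges lightest-first.
B F (5): add — endpoints in different components.
D F (5): add — endpoints in different components.
A E (6): add — endpoints in different components.
C E (7): add — endpoints in different components.
E H (7): add — endpoints in different components.
A C (10): skip — A and C already connected.
E G (11): add — endpoints in different components.
F G (12): add — endpoints in different components.
MST edges: B F, D F, A E, C E, E H, E G, F G; total weight 5+5+6+7+7+11+12 = 53.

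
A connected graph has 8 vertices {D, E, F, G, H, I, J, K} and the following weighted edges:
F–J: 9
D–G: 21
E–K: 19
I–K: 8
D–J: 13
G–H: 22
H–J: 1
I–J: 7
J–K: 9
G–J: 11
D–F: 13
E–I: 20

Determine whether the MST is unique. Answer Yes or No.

Kruskal's algorithm — process edges by increasing weight (ties by edge label):
H–J (1): add — endpoints in different components.
I–J (7): add — endpoints in different components.
I–K (8): add — endpoints in different components.
F–J (9): add — endpoints in different components.
J–K (9): skip — J and K already connected.
G–J (11): add — endpoints in different components.
D–F (13): add — endpoints in different components.
D–J (13): skip — D and J already connected.
E–K (19): add — endpoints in different components.
Non-tree edge D–J has weight 13, equal to the heaviest edge on its tree cycle — swapping gives another MST of the same weight. Not unique.

No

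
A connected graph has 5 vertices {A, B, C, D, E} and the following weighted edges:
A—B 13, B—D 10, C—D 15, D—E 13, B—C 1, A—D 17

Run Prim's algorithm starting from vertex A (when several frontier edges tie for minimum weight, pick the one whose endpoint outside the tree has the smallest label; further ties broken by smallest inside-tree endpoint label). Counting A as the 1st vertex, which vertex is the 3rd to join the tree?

Grow the tree from A using Prim:
Step 1: frontier [A—B 13, A—D 17] → take A—B (13); add B.
Step 2: frontier [A—D 17, B—C 1, B—D 10] → take B—C (1); add C.
Step 3: frontier [A—D 17, B—D 10, C—D 15] → take B—D (10); add D.
Step 4: frontier [D—E 13] → take D—E (13); add E.
Vertex order: A, B, C, D, E. The 3rd vertex is C.

C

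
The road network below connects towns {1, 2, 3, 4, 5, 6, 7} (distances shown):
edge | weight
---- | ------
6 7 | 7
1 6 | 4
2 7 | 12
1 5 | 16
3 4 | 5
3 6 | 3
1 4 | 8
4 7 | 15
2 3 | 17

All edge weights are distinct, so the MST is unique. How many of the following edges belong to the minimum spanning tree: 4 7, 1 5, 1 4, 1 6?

2

Kruskal's algorithm — process edges by increasing weight (ties by edge label):
3 6 (3): add. Components now {1} {2} {3,6} {4} {5} {7}
1 6 (4): add. Components now {1,3,6} {2} {4} {5} {7}
3 4 (5): add. Components now {1,3,4,6} {2} {5} {7}
6 7 (7): add. Components now {1,3,4,6,7} {2} {5}
1 4 (8): skip — 1 and 4 already connected.
2 7 (12): add. Components now {1,2,3,4,6,7} {5}
4 7 (15): skip — 4 and 7 already connected.
1 5 (16): add. Components now {1,2,3,4,5,6,7}
MST edge set: {3 6, 1 6, 3 4, 6 7, 2 7, 1 5}.
Of the listed edges, {1 5, 1 6} are in the MST → 2.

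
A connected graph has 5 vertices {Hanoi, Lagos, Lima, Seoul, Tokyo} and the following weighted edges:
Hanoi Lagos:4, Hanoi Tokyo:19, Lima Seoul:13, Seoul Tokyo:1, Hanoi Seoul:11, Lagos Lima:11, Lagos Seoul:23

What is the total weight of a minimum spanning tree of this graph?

Prim's algorithm from Tokyo:
Step 1: frontier [Seoul Tokyo 1, Hanoi Tokyo 19] → take Seoul Tokyo (1); add Seoul.
Step 2: frontier [Hanoi Seoul 11, Lima Seoul 13, Lagos Seoul 23, Hanoi Tokyo 19] → take Hanoi Seoul (11); add Hanoi.
Step 3: frontier [Hanoi Lagos 4, Lima Seoul 13, Lagos Seoul 23] → take Hanoi Lagos (4); add Lagos.
Step 4: frontier [Lagos Lima 11, Lima Seoul 13] → take Lagos Lima (11); add Lima.
MST edges: Seoul Tokyo, Hanoi Seoul, Hanoi Lagos, Lagos Lima; total weight 1+11+4+11 = 27.

27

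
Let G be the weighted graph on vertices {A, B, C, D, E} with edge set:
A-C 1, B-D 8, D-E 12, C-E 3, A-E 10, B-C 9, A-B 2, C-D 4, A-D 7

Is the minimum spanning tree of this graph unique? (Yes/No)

Yes

Kruskal: consider edges lightest-first.
A-C (1): add. Components now {A,C} {B} {D} {E}
A-B (2): add. Components now {A,B,C} {D} {E}
C-E (3): add. Components now {A,B,C,E} {D}
C-D (4): add. Components now {A,B,C,D,E}
Every non-tree edge has weight strictly greater than the heaviest edge on the tree path between its endpoints, so the MST is unique.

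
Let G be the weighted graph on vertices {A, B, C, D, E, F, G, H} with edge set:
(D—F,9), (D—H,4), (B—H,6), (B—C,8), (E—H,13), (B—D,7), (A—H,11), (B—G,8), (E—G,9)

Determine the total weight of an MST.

55

Grow the tree from H using Prim:
Step 1: cheapest edge leaving the tree is D—H (4); add D.
Step 2: cheapest edge leaving the tree is B—H (6); add B.
Step 3: cheapest edge leaving the tree is B—C (8); add C.
Step 4: cheapest edge leaving the tree is B—G (8); add G.
Step 5: cheapest edge leaving the tree is E—G (9); add E.
Step 6: cheapest edge leaving the tree is D—F (9); add F.
Step 7: cheapest edge leaving the tree is A—H (11); add A.
MST edges: D—H, B—H, B—C, B—G, E—G, D—F, A—H; total weight 4+6+8+8+9+9+11 = 55.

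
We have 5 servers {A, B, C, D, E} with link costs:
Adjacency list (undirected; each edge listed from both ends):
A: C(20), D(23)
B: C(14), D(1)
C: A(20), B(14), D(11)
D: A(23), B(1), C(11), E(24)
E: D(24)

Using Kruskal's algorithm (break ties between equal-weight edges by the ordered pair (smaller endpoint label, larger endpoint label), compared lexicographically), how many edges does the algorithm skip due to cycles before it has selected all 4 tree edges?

2

Kruskal: consider edges lightest-first.
B–D (1): add — endpoints in different components.
C–D (11): add — endpoints in different components.
B–C (14): skip — B and C already connected.
A–C (20): add — endpoints in different components.
A–D (23): skip — A and D already connected.
D–E (24): add — endpoints in different components.
Edges rejected before the tree was complete: 2.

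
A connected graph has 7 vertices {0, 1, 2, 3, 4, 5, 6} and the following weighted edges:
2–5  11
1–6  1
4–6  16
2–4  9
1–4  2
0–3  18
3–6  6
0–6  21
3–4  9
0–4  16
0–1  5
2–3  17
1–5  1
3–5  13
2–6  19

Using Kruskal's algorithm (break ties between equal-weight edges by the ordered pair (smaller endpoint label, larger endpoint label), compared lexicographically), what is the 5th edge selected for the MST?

3-6

Sort edges by weight, then run Kruskal:
1–5 (1): add — endpoints in different components.
1–6 (1): add — endpoints in different components.
1–4 (2): add — endpoints in different components.
0–1 (5): add — endpoints in different components.
3–6 (6): add — endpoints in different components.
2–4 (9): add — endpoints in different components.
The 5th edge added is 3–6.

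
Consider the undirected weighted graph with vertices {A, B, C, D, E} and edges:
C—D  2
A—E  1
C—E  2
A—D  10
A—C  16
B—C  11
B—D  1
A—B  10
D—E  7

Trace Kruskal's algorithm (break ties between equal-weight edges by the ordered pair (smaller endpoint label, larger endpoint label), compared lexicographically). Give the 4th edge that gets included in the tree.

C-E

Kruskal's algorithm — process edges by increasing weight (ties by edge label):
A—E (1): add — endpoints in different components.
B—D (1): add — endpoints in different components.
C—D (2): add — endpoints in different components.
C—E (2): add — endpoints in different components.
The 4th edge added is C—E.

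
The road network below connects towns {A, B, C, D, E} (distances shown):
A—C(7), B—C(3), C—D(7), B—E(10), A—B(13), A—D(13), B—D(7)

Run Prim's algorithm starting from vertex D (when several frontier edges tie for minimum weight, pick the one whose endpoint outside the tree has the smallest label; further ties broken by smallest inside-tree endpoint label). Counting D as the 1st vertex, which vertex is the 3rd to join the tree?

C

Prim, starting at D.
Step 1: cheapest edge leaving the tree is B—D (7); add B.
Step 2: cheapest edge leaving the tree is B—C (3); add C.
Step 3: cheapest edge leaving the tree is A—C (7); add A.
Step 4: cheapest edge leaving the tree is B—E (10); add E.
Vertex order: D, B, C, A, E. The 3rd vertex is C.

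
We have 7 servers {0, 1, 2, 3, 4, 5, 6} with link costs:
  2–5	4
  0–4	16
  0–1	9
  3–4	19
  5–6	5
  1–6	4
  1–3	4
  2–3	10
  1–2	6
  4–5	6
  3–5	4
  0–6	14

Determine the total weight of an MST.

Prim, starting at 2.
Step 1: cheapest edge leaving the tree is 2–5 (4); add 5.
Step 2: cheapest edge leaving the tree is 3–5 (4); add 3.
Step 3: cheapest edge leaving the tree is 1–3 (4); add 1.
Step 4: cheapest edge leaving the tree is 1–6 (4); add 6.
Step 5: cheapest edge leaving the tree is 4–5 (6); add 4.
Step 6: cheapest edge leaving the tree is 0–1 (9); add 0.
MST edges: 2–5, 3–5, 1–3, 1–6, 4–5, 0–1; total weight 4+4+4+4+6+9 = 31.

31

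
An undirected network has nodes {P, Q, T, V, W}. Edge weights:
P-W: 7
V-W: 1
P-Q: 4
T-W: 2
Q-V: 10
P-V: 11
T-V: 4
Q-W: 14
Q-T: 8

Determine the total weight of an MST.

Grow the tree from Q using Prim:
Step 1: frontier [P-Q 4, Q-T 8, Q-V 10, Q-W 14] → take P-Q (4); add P.
Step 2: frontier [P-W 7, P-V 11, Q-T 8, Q-V 10, Q-W 14] → take P-W (7); add W.
Step 3: frontier [P-V 11, Q-T 8, Q-V 10, V-W 1, T-W 2] → take V-W (1); add V.
Step 4: frontier [Q-T 8, T-V 4, T-W 2] → take T-W (2); add T.
MST edges: P-Q, P-W, V-W, T-W; total weight 4+7+1+2 = 14.

14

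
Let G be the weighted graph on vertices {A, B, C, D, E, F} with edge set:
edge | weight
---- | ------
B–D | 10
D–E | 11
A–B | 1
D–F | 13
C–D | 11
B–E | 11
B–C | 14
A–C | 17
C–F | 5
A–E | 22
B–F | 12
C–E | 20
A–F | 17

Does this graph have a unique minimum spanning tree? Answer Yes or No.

No

Kruskal's algorithm — process edges by increasing weight (ties by edge label):
A–B (1): add. Components now {A,B} {C} {D} {E} {F}
C–F (5): add. Components now {A,B} {C,F} {D} {E}
B–D (10): add. Components now {A,B,D} {C,F} {E}
B–E (11): add. Components now {A,B,D,E} {C,F}
C–D (11): add. Components now {A,B,C,D,E,F}
Non-tree edge D–E has weight 11, equal to the heaviest edge on its tree cycle — swapping gives another MST of the same weight. Not unique.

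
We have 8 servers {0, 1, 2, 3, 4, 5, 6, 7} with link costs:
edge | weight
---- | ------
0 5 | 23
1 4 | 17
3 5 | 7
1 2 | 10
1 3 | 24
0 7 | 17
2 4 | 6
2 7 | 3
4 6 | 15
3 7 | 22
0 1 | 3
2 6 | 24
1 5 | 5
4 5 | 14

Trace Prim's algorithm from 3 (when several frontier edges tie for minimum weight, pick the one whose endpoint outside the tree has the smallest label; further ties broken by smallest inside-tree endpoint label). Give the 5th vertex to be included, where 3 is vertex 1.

2

Prim, starting at 3.
Step 1: frontier [3 5 7, 3 7 22, 1 3 24] → take 3 5 (7); add 5.
Step 2: frontier [3 7 22, 1 3 24, 1 5 5, 4 5 14, 0 5 23] → take 1 5 (5); add 1.
Step 3: frontier [0 1 3, 1 2 10, 1 4 17, 3 7 22, 4 5 14, 0 5 23] → take 0 1 (3); add 0.
Step 4: frontier [0 7 17, 1 2 10, 1 4 17, 3 7 22, 4 5 14] → take 1 2 (10); add 2.
Step 5: frontier [0 7 17, 1 4 17, 2 7 3, 2 4 6, 2 6 24, 3 7 22, 4 5 14] → take 2 7 (3); add 7.
Step 6: frontier [1 4 17, 2 4 6, 2 6 24, 4 5 14] → take 2 4 (6); add 4.
Step 7: frontier [2 6 24, 4 6 15] → take 4 6 (15); add 6.
Vertex order: 3, 5, 1, 0, 2, 7, 4, 6. The 5th vertex is 2.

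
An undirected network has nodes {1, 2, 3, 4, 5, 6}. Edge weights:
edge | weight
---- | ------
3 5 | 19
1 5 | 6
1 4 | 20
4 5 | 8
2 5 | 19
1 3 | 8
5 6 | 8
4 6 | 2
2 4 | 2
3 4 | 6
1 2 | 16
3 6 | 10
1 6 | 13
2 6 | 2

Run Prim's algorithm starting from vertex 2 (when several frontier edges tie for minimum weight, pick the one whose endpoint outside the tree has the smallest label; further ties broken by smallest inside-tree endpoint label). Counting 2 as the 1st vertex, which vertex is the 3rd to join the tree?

6

Grow the tree from 2 using Prim:
Step 1: cheapest edge leaving the tree is 2 4 (2); add 4.
Step 2: cheapest edge leaving the tree is 2 6 (2); add 6.
Step 3: cheapest edge leaving the tree is 3 4 (6); add 3.
Step 4: cheapest edge leaving the tree is 1 3 (8); add 1.
Step 5: cheapest edge leaving the tree is 1 5 (6); add 5.
Vertex order: 2, 4, 6, 3, 1, 5. The 3rd vertex is 6.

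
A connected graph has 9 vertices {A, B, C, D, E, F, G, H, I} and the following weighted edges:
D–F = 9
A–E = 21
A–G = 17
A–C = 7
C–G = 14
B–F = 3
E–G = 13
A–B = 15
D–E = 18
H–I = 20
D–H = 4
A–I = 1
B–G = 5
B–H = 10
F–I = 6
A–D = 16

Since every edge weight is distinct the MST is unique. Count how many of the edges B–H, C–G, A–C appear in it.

1

Kruskal's algorithm — process edges by increasing weight (ties by edge label):
A–I (1): add — endpoints in different components.
B–F (3): add — endpoints in different components.
D–H (4): add — endpoints in different components.
B–G (5): add — endpoints in different components.
F–I (6): add — endpoints in different components.
A–C (7): add — endpoints in different components.
D–F (9): add — endpoints in different components.
B–H (10): skip — B and H already connected.
E–G (13): add — endpoints in different components.
MST edge set: {A–I, B–F, D–H, B–G, F–I, A–C, D–F, E–G}.
Of the listed edges, {A–C} are in the MST → 1.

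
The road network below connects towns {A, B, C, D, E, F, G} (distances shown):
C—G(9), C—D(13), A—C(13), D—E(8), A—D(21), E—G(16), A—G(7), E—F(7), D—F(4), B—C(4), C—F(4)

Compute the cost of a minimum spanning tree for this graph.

35

Grow the tree from B using Prim:
Step 1: frontier [B—C 4] → take B—C (4); add C.
Step 2: frontier [C—F 4, C—G 9, A—C 13, C—D 13] → take C—F (4); add F.
Step 3: frontier [C—G 9, A—C 13, C—D 13, D—F 4, E—F 7] → take D—F (4); add D.
Step 4: frontier [C—G 9, A—C 13, D—E 8, A—D 21, E—F 7] → take E—F (7); add E.
Step 5: frontier [C—G 9, A—C 13, A—D 21, E—G 16] → take C—G (9); add G.
Step 6: frontier [A—C 13, A—D 21, A—G 7] → take A—G (7); add A.
MST edges: B—C, C—F, D—F, E—F, C—G, A—G; total weight 4+4+4+7+9+7 = 35.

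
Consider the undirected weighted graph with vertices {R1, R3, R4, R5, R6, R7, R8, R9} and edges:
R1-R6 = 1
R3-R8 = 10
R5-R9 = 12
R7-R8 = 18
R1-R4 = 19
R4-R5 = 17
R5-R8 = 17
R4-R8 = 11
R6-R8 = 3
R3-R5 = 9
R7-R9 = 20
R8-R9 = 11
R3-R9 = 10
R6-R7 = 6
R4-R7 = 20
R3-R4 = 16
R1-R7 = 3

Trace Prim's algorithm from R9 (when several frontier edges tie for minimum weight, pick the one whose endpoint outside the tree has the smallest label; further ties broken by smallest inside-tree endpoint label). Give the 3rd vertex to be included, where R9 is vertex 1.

R5

Grow the tree from R9 using Prim:
Step 1: cheapest edge leaving the tree is R3-R9 (10); add R3.
Step 2: cheapest edge leaving the tree is R3-R5 (9); add R5.
Step 3: cheapest edge leaving the tree is R3-R8 (10); add R8.
Step 4: cheapest edge leaving the tree is R6-R8 (3); add R6.
Step 5: cheapest edge leaving the tree is R1-R6 (1); add R1.
Step 6: cheapest edge leaving the tree is R1-R7 (3); add R7.
Step 7: cheapest edge leaving the tree is R4-R8 (11); add R4.
Vertex order: R9, R3, R5, R8, R6, R1, R7, R4. The 3rd vertex is R5.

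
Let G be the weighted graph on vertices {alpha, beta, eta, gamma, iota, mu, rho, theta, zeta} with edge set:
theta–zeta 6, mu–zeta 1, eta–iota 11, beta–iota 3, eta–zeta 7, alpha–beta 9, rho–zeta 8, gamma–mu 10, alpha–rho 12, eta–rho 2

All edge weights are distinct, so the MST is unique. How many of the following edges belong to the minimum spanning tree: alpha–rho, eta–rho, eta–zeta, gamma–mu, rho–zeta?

3

Kruskal's algorithm — process edges by increasing weight (ties by edge label):
mu–zeta (1): add — endpoints in different components.
eta–rho (2): add — endpoints in different components.
beta–iota (3): add — endpoints in different components.
theta–zeta (6): add — endpoints in different components.
eta–zeta (7): add — endpoints in different components.
rho–zeta (8): skip — rho and zeta already connected.
alpha–beta (9): add — endpoints in different components.
gamma–mu (10): add — endpoints in different components.
eta–iota (11): add — endpoints in different components.
MST edge set: {mu–zeta, eta–rho, beta–iota, theta–zeta, eta–zeta, alpha–beta, gamma–mu, eta–iota}.
Of the listed edges, {eta–rho, eta–zeta, gamma–mu} are in the MST → 3.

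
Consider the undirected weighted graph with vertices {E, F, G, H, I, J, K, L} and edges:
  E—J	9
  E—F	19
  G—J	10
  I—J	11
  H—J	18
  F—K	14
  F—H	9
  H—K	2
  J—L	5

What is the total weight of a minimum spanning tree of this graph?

Prim, starting at I.
Step 1: cheapest edge leaving the tree is I—J (11); add J.
Step 2: cheapest edge leaving the tree is J—L (5); add L.
Step 3: cheapest edge leaving the tree is E—J (9); add E.
Step 4: cheapest edge leaving the tree is G—J (10); add G.
Step 5: cheapest edge leaving the tree is H—J (18); add H.
Step 6: cheapest edge leaving the tree is H—K (2); add K.
Step 7: cheapest edge leaving the tree is F—H (9); add F.
MST edges: I—J, J—L, E—J, G—J, H—J, H—K, F—H; total weight 11+5+9+10+18+2+9 = 64.

64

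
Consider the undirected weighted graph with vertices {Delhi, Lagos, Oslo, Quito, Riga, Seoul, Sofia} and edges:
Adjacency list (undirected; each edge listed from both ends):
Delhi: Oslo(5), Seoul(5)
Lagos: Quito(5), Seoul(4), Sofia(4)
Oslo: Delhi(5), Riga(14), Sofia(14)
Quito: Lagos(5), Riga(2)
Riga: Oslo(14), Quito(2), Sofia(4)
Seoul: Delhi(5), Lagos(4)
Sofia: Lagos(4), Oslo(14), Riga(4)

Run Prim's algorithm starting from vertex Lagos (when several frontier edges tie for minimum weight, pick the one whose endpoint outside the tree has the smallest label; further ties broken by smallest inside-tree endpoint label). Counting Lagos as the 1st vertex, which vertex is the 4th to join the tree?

Riga

Grow the tree from Lagos using Prim:
Step 1: cheapest edge leaving the tree is Lagos—Seoul (4); add Seoul.
Step 2: cheapest edge leaving the tree is Lagos—Sofia (4); add Sofia.
Step 3: cheapest edge leaving the tree is Riga—Sofia (4); add Riga.
Step 4: cheapest edge leaving the tree is Quito—Riga (2); add Quito.
Step 5: cheapest edge leaving the tree is Delhi—Seoul (5); add Delhi.
Step 6: cheapest edge leaving the tree is Delhi—Oslo (5); add Oslo.
Vertex order: Lagos, Seoul, Sofia, Riga, Quito, Delhi, Oslo. The 4th vertex is Riga.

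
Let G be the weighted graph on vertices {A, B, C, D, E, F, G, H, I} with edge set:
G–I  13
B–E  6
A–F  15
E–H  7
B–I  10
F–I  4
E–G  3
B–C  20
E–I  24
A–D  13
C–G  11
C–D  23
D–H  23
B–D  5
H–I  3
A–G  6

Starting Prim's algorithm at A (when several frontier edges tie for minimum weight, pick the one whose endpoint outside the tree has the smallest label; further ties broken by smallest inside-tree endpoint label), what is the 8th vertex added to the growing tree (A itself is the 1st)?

F

Prim, starting at A.
Step 1: cheapest edge leaving the tree is A–G (6); add G.
Step 2: cheapest edge leaving the tree is E–G (3); add E.
Step 3: cheapest edge leaving the tree is B–E (6); add B.
Step 4: cheapest edge leaving the tree is B–D (5); add D.
Step 5: cheapest edge leaving the tree is E–H (7); add H.
Step 6: cheapest edge leaving the tree is H–I (3); add I.
Step 7: cheapest edge leaving the tree is F–I (4); add F.
Step 8: cheapest edge leaving the tree is C–G (11); add C.
Vertex order: A, G, E, B, D, H, I, F, C. The 8th vertex is F.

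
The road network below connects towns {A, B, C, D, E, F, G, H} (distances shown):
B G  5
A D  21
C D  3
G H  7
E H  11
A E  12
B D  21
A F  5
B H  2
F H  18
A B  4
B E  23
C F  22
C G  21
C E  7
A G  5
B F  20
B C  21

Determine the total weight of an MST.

37

Kruskal's algorithm — process edges by increasing weight (ties by edge label):
B H (2): add — endpoints in different components.
C D (3): add — endpoints in different components.
A B (4): add — endpoints in different components.
A F (5): add — endpoints in different components.
A G (5): add — endpoints in different components.
B G (5): skip — B and G already connected.
C E (7): add — endpoints in different components.
G H (7): skip — G and H already connected.
E H (11): add — endpoints in different components.
MST edges: B H, C D, A B, A F, A G, C E, E H; total weight 2+3+4+5+5+7+11 = 37.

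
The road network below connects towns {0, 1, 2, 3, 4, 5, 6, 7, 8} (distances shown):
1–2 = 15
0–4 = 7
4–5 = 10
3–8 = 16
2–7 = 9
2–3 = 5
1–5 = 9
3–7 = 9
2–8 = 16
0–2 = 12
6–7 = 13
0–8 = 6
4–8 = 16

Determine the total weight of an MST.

71

Prim's algorithm from 5:
Step 1: cheapest edge leaving the tree is 1–5 (9); add 1.
Step 2: cheapest edge leaving the tree is 4–5 (10); add 4.
Step 3: cheapest edge leaving the tree is 0–4 (7); add 0.
Step 4: cheapest edge leaving the tree is 0–8 (6); add 8.
Step 5: cheapest edge leaving the tree is 0–2 (12); add 2.
Step 6: cheapest edge leaving the tree is 2–3 (5); add 3.
Step 7: cheapest edge leaving the tree is 2–7 (9); add 7.
Step 8: cheapest edge leaving the tree is 6–7 (13); add 6.
MST edges: 1–5, 4–5, 0–4, 0–8, 0–2, 2–3, 2–7, 6–7; total weight 9+10+7+6+12+5+9+13 = 71.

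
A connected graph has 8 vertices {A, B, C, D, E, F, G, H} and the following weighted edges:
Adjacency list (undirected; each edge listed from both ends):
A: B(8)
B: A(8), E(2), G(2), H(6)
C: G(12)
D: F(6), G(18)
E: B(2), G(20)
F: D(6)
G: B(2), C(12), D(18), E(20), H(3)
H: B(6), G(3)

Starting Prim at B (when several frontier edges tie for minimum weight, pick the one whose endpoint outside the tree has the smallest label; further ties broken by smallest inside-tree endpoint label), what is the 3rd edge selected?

Grow the tree from B using Prim:
Step 1: cheapest edge leaving the tree is B—E (2); add E.
Step 2: cheapest edge leaving the tree is B—G (2); add G.
Step 3: cheapest edge leaving the tree is G—H (3); add H.
Step 4: cheapest edge leaving the tree is A—B (8); add A.
Step 5: cheapest edge leaving the tree is C—G (12); add C.
Step 6: cheapest edge leaving the tree is D—G (18); add D.
Step 7: cheapest edge leaving the tree is D—F (6); add F.
The 3rd edge added is G—H.

G-H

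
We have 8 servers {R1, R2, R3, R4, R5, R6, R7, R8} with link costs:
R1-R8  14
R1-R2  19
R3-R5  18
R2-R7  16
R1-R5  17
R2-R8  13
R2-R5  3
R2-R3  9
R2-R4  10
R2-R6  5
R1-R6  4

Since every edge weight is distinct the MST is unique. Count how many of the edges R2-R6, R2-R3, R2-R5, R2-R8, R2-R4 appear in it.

Sort edges by weight, then run Kruskal:
R2-R5 (3): add — endpoints in different components.
R1-R6 (4): add — endpoints in different components.
R2-R6 (5): add — endpoints in different components.
R2-R3 (9): add — endpoints in different components.
R2-R4 (10): add — endpoints in different components.
R2-R8 (13): add — endpoints in different components.
R1-R8 (14): skip — R8 and R1 already connected.
R2-R7 (16): add — endpoints in different components.
MST edge set: {R2-R5, R1-R6, R2-R6, R2-R3, R2-R4, R2-R8, R2-R7}.
Of the listed edges, {R2-R6, R2-R3, R2-R5, R2-R8, R2-R4} are in the MST → 5.

5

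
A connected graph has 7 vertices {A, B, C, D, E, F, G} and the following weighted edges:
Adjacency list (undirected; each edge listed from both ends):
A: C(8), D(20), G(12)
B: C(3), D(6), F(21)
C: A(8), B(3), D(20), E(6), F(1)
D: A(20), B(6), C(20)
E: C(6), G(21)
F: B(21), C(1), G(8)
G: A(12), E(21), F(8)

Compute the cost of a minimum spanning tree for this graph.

Kruskal: consider edges lightest-first.
C-F (1): add. Components now {A} {B} {C,F} {D} {E} {G}
B-C (3): add. Components now {A} {B,C,F} {D} {E} {G}
B-D (6): add. Components now {A} {B,C,D,F} {E} {G}
C-E (6): add. Components now {A} {B,C,D,E,F} {G}
A-C (8): add. Components now {A,B,C,D,E,F} {G}
F-G (8): add. Components now {A,B,C,D,E,F,G}
MST edges: C-F, B-C, B-D, C-E, A-C, F-G; total weight 1+3+6+6+8+8 = 32.

32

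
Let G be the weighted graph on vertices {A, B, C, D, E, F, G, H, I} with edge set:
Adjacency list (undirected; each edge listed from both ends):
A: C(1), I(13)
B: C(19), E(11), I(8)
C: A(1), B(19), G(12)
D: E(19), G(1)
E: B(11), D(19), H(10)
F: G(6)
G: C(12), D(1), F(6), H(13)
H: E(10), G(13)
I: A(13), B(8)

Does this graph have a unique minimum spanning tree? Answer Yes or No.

No

Sort edges by weight, then run Kruskal:
A—C (1): add — endpoints in different components.
D—G (1): add — endpoints in different components.
F—G (6): add — endpoints in different components.
B—I (8): add — endpoints in different components.
E—H (10): add — endpoints in different components.
B—E (11): add — endpoints in different components.
C—G (12): add — endpoints in different components.
A—I (13): add — endpoints in different components.
Non-tree edge G—H has weight 13, equal to the heaviest edge on its tree cycle — swapping gives another MST of the same weight. Not unique.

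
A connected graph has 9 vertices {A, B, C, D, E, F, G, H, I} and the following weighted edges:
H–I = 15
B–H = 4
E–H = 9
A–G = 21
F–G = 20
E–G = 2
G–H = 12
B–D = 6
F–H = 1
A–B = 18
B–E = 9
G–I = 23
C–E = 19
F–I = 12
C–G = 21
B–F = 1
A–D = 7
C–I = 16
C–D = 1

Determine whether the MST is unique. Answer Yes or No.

No

Sort edges by weight, then run Kruskal:
B–F (1): add — endpoints in different components.
C–D (1): add — endpoints in different components.
F–H (1): add — endpoints in different components.
E–G (2): add — endpoints in different components.
B–H (4): skip — B and H already connected.
B–D (6): add — endpoints in different components.
A–D (7): add — endpoints in different components.
B–E (9): add — endpoints in different components.
E–H (9): skip — E and H already connected.
F–I (12): add — endpoints in different components.
Non-tree edge E–H has weight 9, equal to the heaviest edge on its tree cycle — swapping gives another MST of the same weight. Not unique.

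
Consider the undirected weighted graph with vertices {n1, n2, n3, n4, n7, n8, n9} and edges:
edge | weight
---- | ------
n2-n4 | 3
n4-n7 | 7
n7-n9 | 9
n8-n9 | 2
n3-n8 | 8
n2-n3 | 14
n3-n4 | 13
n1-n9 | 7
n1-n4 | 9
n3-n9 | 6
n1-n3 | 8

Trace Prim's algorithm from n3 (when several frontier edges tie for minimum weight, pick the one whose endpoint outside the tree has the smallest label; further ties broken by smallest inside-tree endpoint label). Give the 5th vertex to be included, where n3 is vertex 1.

n4

Prim's algorithm from n3:
Step 1: frontier [n3-n9 6, n1-n3 8, n3-n8 8, n3-n4 13, n2-n3 14] → take n3-n9 (6); add n9.
Step 2: frontier [n1-n3 8, n3-n8 8, n3-n4 13, n2-n3 14, n8-n9 2, n1-n9 7, n7-n9 9] → take n8-n9 (2); add n8.
Step 3: frontier [n1-n3 8, n3-n4 13, n2-n3 14, n1-n9 7, n7-n9 9] → take n1-n9 (7); add n1.
Step 4: frontier [n1-n4 9, n3-n4 13, n2-n3 14, n7-n9 9] → take n1-n4 (9); add n4.
Step 5: frontier [n2-n3 14, n2-n4 3, n4-n7 7, n7-n9 9] → take n2-n4 (3); add n2.
Step 6: frontier [n4-n7 7, n7-n9 9] → take n4-n7 (7); add n7.
Vertex order: n3, n9, n8, n1, n4, n2, n7. The 5th vertex is n4.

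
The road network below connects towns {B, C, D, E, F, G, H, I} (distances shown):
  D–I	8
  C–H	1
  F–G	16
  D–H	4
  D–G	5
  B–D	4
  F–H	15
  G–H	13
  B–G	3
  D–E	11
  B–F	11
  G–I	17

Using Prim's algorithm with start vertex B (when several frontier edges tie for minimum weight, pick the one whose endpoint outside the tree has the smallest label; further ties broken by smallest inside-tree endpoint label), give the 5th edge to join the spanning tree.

Prim, starting at B.
Step 1: frontier [B–G 3, B–D 4, B–F 11] → take B–G (3); add G.
Step 2: frontier [B–D 4, B–F 11, D–G 5, G–H 13, F–G 16, G–I 17] → take B–D (4); add D.
Step 3: frontier [B–F 11, D–H 4, D–I 8, D–E 11, G–H 13, F–G 16, G–I 17] → take D–H (4); add H.
Step 4: frontier [B–F 11, D–I 8, D–E 11, F–G 16, G–I 17, C–H 1, F–H 15] → take C–H (1); add C.
Step 5: frontier [B–F 11, D–I 8, D–E 11, F–G 16, G–I 17, F–H 15] → take D–I (8); add I.
Step 6: frontier [B–F 11, D–E 11, F–G 16, F–H 15] → take D–E (11); add E.
Step 7: frontier [B–F 11, F–G 16, F–H 15] → take B–F (11); add F.
The 5th edge added is D–I.

D-I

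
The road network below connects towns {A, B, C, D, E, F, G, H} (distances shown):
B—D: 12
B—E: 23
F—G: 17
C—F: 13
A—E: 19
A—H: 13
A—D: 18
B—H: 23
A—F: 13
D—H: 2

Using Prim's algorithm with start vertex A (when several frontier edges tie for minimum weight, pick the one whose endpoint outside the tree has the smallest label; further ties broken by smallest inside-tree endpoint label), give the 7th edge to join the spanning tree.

A-E

Prim's algorithm from A:
Step 1: frontier [A—F 13, A—H 13, A—D 18, A—E 19] → take A—F (13); add F.
Step 2: frontier [A—H 13, A—D 18, A—E 19, C—F 13, F—G 17] → take C—F (13); add C.
Step 3: frontier [A—H 13, A—D 18, A—E 19, F—G 17] → take A—H (13); add H.
Step 4: frontier [A—D 18, A—E 19, F—G 17, D—H 2, B—H 23] → take D—H (2); add D.
Step 5: frontier [A—E 19, B—D 12, F—G 17, B—H 23] → take B—D (12); add B.
Step 6: frontier [A—E 19, B—E 23, F—G 17] → take F—G (17); add G.
Step 7: frontier [A—E 19, B—E 23] → take A—E (19); add E.
The 7th edge added is A—E.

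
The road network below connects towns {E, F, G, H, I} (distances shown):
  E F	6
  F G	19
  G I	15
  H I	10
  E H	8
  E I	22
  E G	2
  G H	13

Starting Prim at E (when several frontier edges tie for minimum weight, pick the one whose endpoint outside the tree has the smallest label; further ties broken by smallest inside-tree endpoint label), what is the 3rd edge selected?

E-H

Prim, starting at E.
Step 1: frontier [E G 2, E F 6, E H 8, E I 22] → take E G (2); add G.
Step 2: frontier [E F 6, E H 8, E I 22, G H 13, G I 15, F G 19] → take E F (6); add F.
Step 3: frontier [E H 8, E I 22, G H 13, G I 15] → take E H (8); add H.
Step 4: frontier [E I 22, G I 15, H I 10] → take H I (10); add I.
The 3rd edge added is E H.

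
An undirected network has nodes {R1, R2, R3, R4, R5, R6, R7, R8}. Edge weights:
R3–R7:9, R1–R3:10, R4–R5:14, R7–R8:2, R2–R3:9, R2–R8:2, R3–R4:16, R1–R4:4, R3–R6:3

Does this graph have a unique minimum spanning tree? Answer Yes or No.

No

Kruskal's algorithm — process edges by increasing weight (ties by edge label):
R2–R8 (2): add — endpoints in different components.
R7–R8 (2): add — endpoints in different components.
R3–R6 (3): add — endpoints in different components.
R1–R4 (4): add — endpoints in different components.
R2–R3 (9): add — endpoints in different components.
R3–R7 (9): skip — R7 and R3 already connected.
R1–R3 (10): add — endpoints in different components.
R4–R5 (14): add — endpoints in different components.
Non-tree edge R3–R7 has weight 9, equal to the heaviest edge on its tree cycle — swapping gives another MST of the same weight. Not unique.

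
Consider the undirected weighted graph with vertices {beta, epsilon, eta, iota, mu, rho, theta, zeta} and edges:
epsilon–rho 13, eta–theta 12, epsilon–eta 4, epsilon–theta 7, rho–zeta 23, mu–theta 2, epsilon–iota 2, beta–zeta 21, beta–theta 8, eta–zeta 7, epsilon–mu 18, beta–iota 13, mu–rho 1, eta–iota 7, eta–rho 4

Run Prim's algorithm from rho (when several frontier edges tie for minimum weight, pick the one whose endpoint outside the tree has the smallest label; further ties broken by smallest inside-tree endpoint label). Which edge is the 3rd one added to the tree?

Grow the tree from rho using Prim:
Step 1: cheapest edge leaving the tree is mu–rho (1); add mu.
Step 2: cheapest edge leaving the tree is mu–theta (2); add theta.
Step 3: cheapest edge leaving the tree is eta–rho (4); add eta.
Step 4: cheapest edge leaving the tree is epsilon–eta (4); add epsilon.
Step 5: cheapest edge leaving the tree is epsilon–iota (2); add iota.
Step 6: cheapest edge leaving the tree is eta–zeta (7); add zeta.
Step 7: cheapest edge leaving the tree is beta–theta (8); add beta.
The 3rd edge added is eta–rho.

eta-rho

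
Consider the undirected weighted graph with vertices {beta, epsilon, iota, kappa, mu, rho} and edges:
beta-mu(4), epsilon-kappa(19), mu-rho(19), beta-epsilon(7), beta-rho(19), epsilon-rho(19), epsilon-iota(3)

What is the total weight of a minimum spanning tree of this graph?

52

Prim, starting at kappa.
Step 1: frontier [epsilon-kappa 19] → take epsilon-kappa (19); add epsilon.
Step 2: frontier [epsilon-iota 3, beta-epsilon 7, epsilon-rho 19] → take epsilon-iota (3); add iota.
Step 3: frontier [beta-epsilon 7, epsilon-rho 19] → take beta-epsilon (7); add beta.
Step 4: frontier [beta-mu 4, beta-rho 19, epsilon-rho 19] → take beta-mu (4); add mu.
Step 5: frontier [beta-rho 19, epsilon-rho 19, mu-rho 19] → take beta-rho (19); add rho.
MST edges: epsilon-kappa, epsilon-iota, beta-epsilon, beta-mu, beta-rho; total weight 19+3+7+4+19 = 52.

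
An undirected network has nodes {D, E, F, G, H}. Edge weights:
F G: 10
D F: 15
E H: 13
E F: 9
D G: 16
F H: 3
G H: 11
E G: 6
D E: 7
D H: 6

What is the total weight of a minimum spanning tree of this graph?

Prim, starting at G.
Step 1: cheapest edge leaving the tree is E G (6); add E.
Step 2: cheapest edge leaving the tree is D E (7); add D.
Step 3: cheapest edge leaving the tree is D H (6); add H.
Step 4: cheapest edge leaving the tree is F H (3); add F.
MST edges: E G, D E, D H, F H; total weight 6+7+6+3 = 22.

22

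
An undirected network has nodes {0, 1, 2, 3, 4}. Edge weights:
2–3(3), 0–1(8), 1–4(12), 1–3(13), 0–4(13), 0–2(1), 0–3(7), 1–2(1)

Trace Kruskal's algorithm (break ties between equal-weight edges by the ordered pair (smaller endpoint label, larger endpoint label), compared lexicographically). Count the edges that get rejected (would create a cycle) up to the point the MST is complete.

2

Sort edges by weight, then run Kruskal:
0–2 (1): add — endpoints in different components.
1–2 (1): add — endpoints in different components.
2–3 (3): add — endpoints in different components.
0–3 (7): skip — 0 and 3 already connected.
0–1 (8): skip — 0 and 1 already connected.
1–4 (12): add — endpoints in different components.
Edges rejected before the tree was complete: 2.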